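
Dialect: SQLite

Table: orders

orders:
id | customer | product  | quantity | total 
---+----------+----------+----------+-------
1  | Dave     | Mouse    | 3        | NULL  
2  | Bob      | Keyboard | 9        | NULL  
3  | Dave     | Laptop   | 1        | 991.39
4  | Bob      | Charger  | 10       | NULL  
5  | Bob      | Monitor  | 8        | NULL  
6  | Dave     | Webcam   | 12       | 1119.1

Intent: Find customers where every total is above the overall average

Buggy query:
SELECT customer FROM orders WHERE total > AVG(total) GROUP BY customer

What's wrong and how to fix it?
Bug: WHERE evaluates per row before aggregation, so AVG() is unavailable

Fix: Compute the overall average in a scalar subquery and compare each group's MIN against it in HAVING

Corrected query:
SELECT customer FROM orders GROUP BY customer HAVING MIN(total) > (SELECT AVG(total) FROM orders)

Result:
(no rows)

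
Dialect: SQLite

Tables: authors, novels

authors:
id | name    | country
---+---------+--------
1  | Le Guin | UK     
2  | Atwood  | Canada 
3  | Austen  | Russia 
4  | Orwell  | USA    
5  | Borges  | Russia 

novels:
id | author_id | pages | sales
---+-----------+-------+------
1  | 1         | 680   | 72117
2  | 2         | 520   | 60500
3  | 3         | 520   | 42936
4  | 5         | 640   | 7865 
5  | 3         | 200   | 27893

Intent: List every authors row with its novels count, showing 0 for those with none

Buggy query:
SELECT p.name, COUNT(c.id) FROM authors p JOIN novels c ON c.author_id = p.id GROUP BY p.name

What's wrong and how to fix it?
Bug: INNER JOIN drops authors rows that have no matching novels rows

Fix: Use LEFT JOIN so parents without children still appear (COUNT(c.id) gives 0)

Corrected query:
SELECT p.name, COUNT(c.id) FROM authors p LEFT JOIN novels c ON c.author_id = p.id GROUP BY p.name

Result:
name    | COUNT(c.id)
--------+------------
Atwood  | 1          
Austen  | 2          
Borges  | 1          
Le Guin | 1          
Orwell  | 0          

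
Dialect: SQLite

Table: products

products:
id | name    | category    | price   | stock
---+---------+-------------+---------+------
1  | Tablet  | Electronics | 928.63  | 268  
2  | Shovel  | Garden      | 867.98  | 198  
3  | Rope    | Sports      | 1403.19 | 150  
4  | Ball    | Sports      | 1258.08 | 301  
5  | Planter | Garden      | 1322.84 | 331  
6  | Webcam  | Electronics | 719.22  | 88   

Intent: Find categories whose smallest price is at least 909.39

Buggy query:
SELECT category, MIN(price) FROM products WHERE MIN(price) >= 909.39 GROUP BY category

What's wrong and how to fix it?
Bug: MIN() in WHERE is a misuse of aggregate

Fix: Use HAVING for the per-group MIN condition

Corrected query:
SELECT category, MIN(price) FROM products GROUP BY category HAVING MIN(price) >= 909.39

Result:
category | MIN(price)
---------+-----------
Sports   | 1258.08   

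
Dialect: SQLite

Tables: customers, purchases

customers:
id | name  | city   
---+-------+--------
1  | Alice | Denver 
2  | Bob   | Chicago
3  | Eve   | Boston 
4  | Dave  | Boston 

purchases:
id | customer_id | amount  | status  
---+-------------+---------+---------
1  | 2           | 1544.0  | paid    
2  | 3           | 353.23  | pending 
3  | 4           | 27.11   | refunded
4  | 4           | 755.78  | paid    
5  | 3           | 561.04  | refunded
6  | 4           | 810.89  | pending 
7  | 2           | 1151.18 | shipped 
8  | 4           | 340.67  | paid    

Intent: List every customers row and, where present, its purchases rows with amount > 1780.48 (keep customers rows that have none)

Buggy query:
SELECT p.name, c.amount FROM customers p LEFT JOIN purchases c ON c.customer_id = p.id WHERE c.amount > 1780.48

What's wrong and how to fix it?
Bug: A WHERE condition on the right-hand table after LEFT JOIN drops unmatched parents

Fix: Move the right-table condition into the ON clause so unmatched parents are kept

Corrected query:
SELECT p.name, c.amount FROM customers p LEFT JOIN purchases c ON c.customer_id = p.id AND c.amount > 1780.48

Result:
name  | amount
------+-------
Alice | NULL  
Bob   | NULL  
Eve   | NULL  
Dave  | NULL  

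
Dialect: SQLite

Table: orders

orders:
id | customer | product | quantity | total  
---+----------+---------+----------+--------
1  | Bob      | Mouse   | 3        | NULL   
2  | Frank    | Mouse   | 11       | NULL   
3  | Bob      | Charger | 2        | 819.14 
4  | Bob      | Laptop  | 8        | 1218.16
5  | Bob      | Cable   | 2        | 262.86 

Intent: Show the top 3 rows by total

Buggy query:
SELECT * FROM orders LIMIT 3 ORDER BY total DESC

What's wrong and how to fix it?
Bug: LIMIT must come after ORDER BY

Fix: Swap the clauses: ORDER BY first, then LIMIT

Corrected query:
SELECT * FROM orders ORDER BY total DESC LIMIT 3

Result:
id | customer | product | quantity | total  
---+----------+---------+----------+--------
4  | Bob      | Laptop  | 8        | 1218.16
3  | Bob      | Charger | 2        | 819.14 
5  | Bob      | Cable   | 2        | 262.86 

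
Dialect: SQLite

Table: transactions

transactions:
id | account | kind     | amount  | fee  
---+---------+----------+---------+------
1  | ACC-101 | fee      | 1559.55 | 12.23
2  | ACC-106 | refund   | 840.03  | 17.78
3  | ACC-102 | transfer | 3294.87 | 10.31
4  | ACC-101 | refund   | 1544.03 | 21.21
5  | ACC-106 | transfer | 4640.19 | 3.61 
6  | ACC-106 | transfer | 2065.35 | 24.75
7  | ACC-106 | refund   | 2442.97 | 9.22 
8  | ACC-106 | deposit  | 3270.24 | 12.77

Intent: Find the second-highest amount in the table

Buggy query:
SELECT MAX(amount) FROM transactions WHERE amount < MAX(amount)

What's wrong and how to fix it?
Bug: MAX(amount) on the right of the comparison is an aggregate-in-WHERE error

Fix: Put the inner MAX in a scalar subquery

Corrected query:
SELECT MAX(amount) FROM transactions WHERE amount < (SELECT MAX(amount) FROM transactions)

Result:
MAX(amount)
-----------
3294.87    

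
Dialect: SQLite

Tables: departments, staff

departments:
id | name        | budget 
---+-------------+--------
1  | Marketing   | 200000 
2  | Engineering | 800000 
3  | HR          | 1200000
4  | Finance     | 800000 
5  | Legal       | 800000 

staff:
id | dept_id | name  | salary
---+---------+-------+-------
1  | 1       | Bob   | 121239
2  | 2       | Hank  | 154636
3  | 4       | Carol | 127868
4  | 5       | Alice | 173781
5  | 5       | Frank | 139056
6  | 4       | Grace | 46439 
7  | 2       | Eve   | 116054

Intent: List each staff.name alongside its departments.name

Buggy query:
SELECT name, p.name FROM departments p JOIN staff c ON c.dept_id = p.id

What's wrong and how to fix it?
Bug: 'name' exists in both joined tables, so the database can't tell which one is meant

Fix: Prefix ambiguous columns with the table alias

Corrected query:
SELECT c.name, p.name FROM departments p JOIN staff c ON c.dept_id = p.id

Result:
name  | name       
------+------------
Bob   | Marketing  
Hank  | Engineering
Carol | Finance    
Alice | Legal      
Frank | Legal      
Grace | Finance    
Eve   | Engineering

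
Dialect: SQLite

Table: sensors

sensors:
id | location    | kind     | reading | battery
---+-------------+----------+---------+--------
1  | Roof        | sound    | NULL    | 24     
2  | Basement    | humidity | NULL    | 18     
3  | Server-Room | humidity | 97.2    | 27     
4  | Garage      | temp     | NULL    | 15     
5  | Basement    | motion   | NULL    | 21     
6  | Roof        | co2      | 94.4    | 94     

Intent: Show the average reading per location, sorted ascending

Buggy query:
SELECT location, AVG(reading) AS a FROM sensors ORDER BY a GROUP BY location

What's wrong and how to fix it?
Bug: GROUP BY must precede ORDER BY

Fix: Move ORDER BY to the end, after GROUP BY

Corrected query:
SELECT location, AVG(reading) AS a FROM sensors GROUP BY location ORDER BY a

Result:
location    | a   
------------+-----
Basement    | NULL
Garage      | NULL
Roof        | 94.4
Server-Room | 97.2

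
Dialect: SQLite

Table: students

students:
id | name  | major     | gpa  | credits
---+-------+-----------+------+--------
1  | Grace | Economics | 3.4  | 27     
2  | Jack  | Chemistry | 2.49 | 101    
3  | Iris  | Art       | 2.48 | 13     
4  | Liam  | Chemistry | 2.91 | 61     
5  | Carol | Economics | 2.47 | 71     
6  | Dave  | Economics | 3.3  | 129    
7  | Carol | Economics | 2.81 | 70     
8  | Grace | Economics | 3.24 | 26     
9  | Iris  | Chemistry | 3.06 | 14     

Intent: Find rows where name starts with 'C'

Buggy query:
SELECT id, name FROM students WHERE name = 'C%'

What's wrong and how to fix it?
Bug: '=' compares the literal string including the % character; pattern matching needs LIKE

Fix: Replace '=' with LIKE so 'C%' is treated as a pattern

Corrected query:
SELECT id, name FROM students WHERE name LIKE 'C%'

Result:
id | name 
---+------
5  | Carol
7  | Carol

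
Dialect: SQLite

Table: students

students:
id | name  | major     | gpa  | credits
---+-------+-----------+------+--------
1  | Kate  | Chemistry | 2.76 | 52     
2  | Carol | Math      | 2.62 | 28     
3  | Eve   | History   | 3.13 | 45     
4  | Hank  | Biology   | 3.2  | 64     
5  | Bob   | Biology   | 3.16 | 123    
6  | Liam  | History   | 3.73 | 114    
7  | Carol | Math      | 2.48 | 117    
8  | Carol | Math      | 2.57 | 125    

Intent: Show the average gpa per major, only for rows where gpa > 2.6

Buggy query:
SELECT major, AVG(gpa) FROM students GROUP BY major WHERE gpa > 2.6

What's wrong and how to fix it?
Bug: WHERE cannot follow GROUP BY

Fix: Place WHERE between FROM and GROUP BY

Corrected query:
SELECT major, AVG(gpa) FROM students WHERE gpa > 2.6 GROUP BY major

Result:
major     | AVG(gpa)
----------+---------
Biology   | 3.18    
Chemistry | 2.76    
History   | 3.43    
Math      | 2.62    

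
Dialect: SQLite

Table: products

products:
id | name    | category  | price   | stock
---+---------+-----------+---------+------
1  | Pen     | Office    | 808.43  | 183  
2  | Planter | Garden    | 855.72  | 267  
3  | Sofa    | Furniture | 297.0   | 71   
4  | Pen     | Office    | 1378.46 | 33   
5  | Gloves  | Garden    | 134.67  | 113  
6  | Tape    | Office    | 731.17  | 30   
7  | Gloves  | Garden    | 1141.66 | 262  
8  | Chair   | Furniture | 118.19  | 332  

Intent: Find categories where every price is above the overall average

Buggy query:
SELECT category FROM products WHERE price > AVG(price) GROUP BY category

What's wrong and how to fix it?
Bug: AVG() is an aggregate; it can't sit directly in WHERE

Fix: Use a subquery for AVG and a HAVING MIN(...) filter so the condition holds for every row in the group

Corrected query:
SELECT category FROM products GROUP BY category HAVING MIN(price) > (SELECT AVG(price) FROM products)

Result:
category
--------
Office  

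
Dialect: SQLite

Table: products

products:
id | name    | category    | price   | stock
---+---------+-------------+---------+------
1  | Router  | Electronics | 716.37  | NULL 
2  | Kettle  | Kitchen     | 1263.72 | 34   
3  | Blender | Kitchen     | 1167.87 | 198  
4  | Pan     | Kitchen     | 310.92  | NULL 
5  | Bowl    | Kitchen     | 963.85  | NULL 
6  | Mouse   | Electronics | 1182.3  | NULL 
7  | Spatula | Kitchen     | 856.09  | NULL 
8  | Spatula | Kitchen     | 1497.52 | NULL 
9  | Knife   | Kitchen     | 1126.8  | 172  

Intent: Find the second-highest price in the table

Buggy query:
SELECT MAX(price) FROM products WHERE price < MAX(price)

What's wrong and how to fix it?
Bug: The inner MAX is an aggregate inside WHERE, which is not allowed

Fix: Compute the overall MAX in a subquery, then take MAX of rows below it

Corrected query:
SELECT MAX(price) FROM products WHERE price < (SELECT MAX(price) FROM products)

Result:
MAX(price)
----------
1263.72   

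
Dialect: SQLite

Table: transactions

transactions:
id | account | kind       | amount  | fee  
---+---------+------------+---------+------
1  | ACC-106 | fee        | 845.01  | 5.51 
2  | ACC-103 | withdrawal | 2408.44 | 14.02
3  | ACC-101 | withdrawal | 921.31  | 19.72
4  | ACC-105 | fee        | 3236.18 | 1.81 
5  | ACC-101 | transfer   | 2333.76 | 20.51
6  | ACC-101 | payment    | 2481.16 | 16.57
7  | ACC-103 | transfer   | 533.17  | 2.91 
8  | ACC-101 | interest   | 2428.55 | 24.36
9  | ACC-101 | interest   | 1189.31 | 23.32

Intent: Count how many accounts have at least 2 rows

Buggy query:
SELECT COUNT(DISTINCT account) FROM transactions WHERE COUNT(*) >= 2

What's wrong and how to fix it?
Bug: COUNT(*) cannot appear in WHERE; the per-group count doesn't exist yet

Fix: Group first with HAVING COUNT(*) >= 2, then COUNT the resulting groups

Corrected query:
SELECT COUNT(*) FROM (SELECT account FROM transactions GROUP BY account HAVING COUNT(*) >= 2)

Result:
COUNT(*)
--------
2       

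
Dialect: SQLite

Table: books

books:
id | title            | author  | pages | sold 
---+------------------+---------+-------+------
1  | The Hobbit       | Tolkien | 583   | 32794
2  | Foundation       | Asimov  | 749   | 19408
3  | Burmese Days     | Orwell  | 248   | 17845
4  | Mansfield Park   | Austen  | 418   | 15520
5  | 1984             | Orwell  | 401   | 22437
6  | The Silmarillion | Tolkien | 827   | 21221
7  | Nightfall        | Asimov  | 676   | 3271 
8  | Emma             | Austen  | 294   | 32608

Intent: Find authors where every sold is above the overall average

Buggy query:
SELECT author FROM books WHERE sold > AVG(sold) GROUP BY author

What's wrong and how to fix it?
Bug: WHERE evaluates per row before aggregation, so AVG() is unavailable

Fix: Use a subquery for AVG and a HAVING MIN(...) filter so the condition holds for every row in the group

Corrected query:
SELECT author FROM books GROUP BY author HAVING MIN(sold) > (SELECT AVG(sold) FROM books)

Result:
author 
-------
Tolkien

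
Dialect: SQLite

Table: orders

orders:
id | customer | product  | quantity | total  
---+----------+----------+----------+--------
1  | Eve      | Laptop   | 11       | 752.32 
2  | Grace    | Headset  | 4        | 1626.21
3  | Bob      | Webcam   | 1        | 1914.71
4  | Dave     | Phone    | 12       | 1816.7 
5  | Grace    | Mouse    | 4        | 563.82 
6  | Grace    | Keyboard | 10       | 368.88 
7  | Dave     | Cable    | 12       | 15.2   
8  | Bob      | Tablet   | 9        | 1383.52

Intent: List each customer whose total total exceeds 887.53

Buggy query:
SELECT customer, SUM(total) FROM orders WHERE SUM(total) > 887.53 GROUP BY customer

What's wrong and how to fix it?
Bug: SUM(total) is an aggregate, but WHERE filters rows before aggregation

Fix: Move the aggregate condition to a HAVING clause

Corrected query:
SELECT customer, SUM(total) FROM orders GROUP BY customer HAVING SUM(total) > 887.53

Result:
customer | SUM(total)
---------+-----------
Bob      | 3298.23   
Dave     | 1831.9    
Grace    | 2558.91   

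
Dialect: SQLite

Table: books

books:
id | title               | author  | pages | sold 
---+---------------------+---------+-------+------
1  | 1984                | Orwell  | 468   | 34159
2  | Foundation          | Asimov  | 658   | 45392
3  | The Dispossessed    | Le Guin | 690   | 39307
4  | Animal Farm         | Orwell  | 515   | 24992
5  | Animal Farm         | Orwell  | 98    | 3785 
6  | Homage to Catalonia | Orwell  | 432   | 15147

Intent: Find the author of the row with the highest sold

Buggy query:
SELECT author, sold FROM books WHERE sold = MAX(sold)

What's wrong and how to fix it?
Bug: WHERE is evaluated per row; an aggregate over the whole table isn't defined there

Fix: Wrap MAX in a scalar subquery so WHERE compares against a single value

Corrected query:
SELECT author, sold FROM books WHERE sold = (SELECT MAX(sold) FROM books)

Result:
author | sold 
-------+------
Asimov | 45392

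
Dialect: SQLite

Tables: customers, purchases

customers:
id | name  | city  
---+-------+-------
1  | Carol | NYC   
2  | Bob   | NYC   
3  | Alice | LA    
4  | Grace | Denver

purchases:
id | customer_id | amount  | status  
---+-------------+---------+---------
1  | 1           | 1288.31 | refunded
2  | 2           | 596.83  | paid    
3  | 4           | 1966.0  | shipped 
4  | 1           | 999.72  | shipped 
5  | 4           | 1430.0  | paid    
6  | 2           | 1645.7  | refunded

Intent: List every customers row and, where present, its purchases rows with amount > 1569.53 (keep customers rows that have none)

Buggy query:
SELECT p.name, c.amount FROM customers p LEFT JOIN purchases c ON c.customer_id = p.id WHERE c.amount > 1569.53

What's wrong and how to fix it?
Bug: A WHERE condition on the right-hand table after LEFT JOIN drops unmatched parents

Fix: Put 'c.amount > 1569.53' in the JOIN's ON clause instead of WHERE

Corrected query:
SELECT p.name, c.amount FROM customers p LEFT JOIN purchases c ON c.customer_id = p.id AND c.amount > 1569.53

Result:
name  | amount
------+-------
Carol | NULL  
Bob   | 1645.7
Alice | NULL  
Grace | 1966  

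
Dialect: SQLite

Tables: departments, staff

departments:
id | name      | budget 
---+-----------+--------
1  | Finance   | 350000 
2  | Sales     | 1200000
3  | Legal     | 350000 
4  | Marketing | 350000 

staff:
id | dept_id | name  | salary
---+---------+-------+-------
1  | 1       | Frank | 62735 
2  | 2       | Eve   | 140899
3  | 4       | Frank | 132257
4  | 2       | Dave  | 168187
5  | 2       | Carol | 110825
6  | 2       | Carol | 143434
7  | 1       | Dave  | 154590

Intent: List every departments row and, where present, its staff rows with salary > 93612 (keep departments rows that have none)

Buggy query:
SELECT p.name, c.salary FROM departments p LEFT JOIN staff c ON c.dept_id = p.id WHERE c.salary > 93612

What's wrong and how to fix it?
Bug: Filtering c.salary in WHERE discards the NULL rows produced by LEFT JOIN, turning it into an inner join

Fix: Move the right-table condition into the ON clause so unmatched parents are kept

Corrected query:
SELECT p.name, c.salary FROM departments p LEFT JOIN staff c ON c.dept_id = p.id AND c.salary > 93612

Result:
name      | salary
----------+-------
Finance   | 154590
Sales     | 110825
Sales     | 140899
Sales     | 143434
Sales     | 168187
Legal     | NULL  
Marketing | 132257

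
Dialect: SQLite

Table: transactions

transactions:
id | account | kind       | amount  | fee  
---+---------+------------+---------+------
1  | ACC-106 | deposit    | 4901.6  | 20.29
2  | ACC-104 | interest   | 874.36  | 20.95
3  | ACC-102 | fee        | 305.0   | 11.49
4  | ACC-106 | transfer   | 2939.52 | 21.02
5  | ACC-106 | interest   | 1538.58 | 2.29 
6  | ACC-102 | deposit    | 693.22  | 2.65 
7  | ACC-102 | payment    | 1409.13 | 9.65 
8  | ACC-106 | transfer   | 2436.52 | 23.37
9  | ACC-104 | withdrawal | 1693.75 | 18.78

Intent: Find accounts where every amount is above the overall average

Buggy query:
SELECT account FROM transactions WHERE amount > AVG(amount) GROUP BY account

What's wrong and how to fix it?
Bug: AVG() is an aggregate; it can't sit directly in WHERE

Fix: Compute the overall average in a scalar subquery and compare each group's MIN against it in HAVING

Corrected query:
SELECT account FROM transactions GROUP BY account HAVING MIN(amount) > (SELECT AVG(amount) FROM transactions)

Result:
(no rows)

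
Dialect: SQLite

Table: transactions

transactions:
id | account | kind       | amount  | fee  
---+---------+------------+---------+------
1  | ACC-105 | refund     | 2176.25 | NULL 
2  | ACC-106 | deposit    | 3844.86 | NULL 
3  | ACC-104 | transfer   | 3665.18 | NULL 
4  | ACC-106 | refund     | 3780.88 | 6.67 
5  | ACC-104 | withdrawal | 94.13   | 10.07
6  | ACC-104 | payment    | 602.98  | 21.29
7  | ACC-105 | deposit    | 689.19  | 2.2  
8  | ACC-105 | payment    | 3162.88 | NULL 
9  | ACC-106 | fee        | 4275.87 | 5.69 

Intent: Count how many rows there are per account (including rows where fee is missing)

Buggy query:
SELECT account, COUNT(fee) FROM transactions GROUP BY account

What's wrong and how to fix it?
Bug: COUNT(fee) skips NULLs, so groups with missing fee are undercounted

Fix: Use COUNT(*) to count all rows regardless of NULL

Corrected query:
SELECT account, COUNT(*) FROM transactions GROUP BY account

Result:
account | COUNT(*)
--------+---------
ACC-104 | 3       
ACC-105 | 3       
ACC-106 | 3       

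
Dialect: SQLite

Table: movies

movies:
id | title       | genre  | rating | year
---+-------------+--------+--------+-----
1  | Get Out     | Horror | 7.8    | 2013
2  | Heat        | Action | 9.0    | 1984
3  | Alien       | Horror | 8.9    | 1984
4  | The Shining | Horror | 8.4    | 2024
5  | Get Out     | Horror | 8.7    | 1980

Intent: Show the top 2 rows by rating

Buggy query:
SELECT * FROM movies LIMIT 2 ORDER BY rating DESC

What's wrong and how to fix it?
Bug: LIMIT must come after ORDER BY

Fix: Sort with ORDER BY, then apply LIMIT

Corrected query:
SELECT * FROM movies ORDER BY rating DESC LIMIT 2

Result:
id | title | genre  | rating | year
---+-------+--------+--------+-----
2  | Heat  | Action | 9      | 1984
3  | Alien | Horror | 8.9    | 1984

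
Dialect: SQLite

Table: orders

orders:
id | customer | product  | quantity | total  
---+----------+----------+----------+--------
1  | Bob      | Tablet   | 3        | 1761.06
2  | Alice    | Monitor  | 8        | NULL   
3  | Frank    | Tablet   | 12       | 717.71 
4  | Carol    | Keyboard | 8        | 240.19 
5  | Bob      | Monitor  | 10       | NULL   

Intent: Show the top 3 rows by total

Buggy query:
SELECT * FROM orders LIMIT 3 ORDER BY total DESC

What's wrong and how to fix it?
Bug: ORDER BY cannot follow LIMIT; LIMIT is the final clause

Fix: Swap the clauses: ORDER BY first, then LIMIT

Corrected query:
SELECT * FROM orders ORDER BY total DESC LIMIT 3

Result:
id | customer | product  | quantity | total  
---+----------+----------+----------+--------
1  | Bob      | Tablet   | 3        | 1761.06
3  | Frank    | Tablet   | 12       | 717.71 
4  | Carol    | Keyboard | 8        | 240.19 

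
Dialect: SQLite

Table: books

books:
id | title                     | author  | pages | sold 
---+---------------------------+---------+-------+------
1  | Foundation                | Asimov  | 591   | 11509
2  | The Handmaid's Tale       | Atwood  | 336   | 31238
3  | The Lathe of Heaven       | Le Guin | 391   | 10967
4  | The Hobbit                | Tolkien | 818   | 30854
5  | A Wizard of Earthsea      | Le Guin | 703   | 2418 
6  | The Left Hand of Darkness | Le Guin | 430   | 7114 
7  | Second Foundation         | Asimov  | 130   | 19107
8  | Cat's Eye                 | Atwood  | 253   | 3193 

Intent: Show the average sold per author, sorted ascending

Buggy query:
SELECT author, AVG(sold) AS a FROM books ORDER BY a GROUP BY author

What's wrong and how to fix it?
Bug: GROUP BY must precede ORDER BY

Fix: Reorder: SELECT … FROM … GROUP BY … ORDER BY …

Corrected query:
SELECT author, AVG(sold) AS a FROM books GROUP BY author ORDER BY a

Result:
author  | a      
--------+--------
Le Guin | 6833   
Asimov  | 15308  
Atwood  | 17215.5
Tolkien | 30854  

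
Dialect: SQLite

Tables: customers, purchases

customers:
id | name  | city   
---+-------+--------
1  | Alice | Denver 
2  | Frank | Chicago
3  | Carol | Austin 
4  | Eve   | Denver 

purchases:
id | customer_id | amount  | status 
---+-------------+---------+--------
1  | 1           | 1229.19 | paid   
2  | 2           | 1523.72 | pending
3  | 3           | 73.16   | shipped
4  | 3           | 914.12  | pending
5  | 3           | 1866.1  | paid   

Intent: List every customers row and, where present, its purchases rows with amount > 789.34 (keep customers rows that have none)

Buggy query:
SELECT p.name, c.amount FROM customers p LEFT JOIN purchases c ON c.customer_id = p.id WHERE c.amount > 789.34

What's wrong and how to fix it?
Bug: A WHERE condition on the right-hand table after LEFT JOIN drops unmatched parents

Fix: Move the right-table condition into the ON clause so unmatched parents are kept

Corrected query:
SELECT p.name, c.amount FROM customers p LEFT JOIN purchases c ON c.customer_id = p.id AND c.amount > 789.34

Result:
name  | amount 
------+--------
Alice | 1229.19
Frank | 1523.72
Carol | 914.12 
Carol | 1866.1 
Eve   | NULL   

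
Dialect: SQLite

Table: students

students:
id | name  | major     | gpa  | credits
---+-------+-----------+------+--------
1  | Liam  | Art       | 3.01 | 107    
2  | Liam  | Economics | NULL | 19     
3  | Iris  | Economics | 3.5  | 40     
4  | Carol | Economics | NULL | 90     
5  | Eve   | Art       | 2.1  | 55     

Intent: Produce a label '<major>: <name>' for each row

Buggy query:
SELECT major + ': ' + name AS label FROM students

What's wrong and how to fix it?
Bug: '+' is numeric addition; on text columns SQLite converts them to 0 instead of concatenating

Fix: Replace + with || to concatenate text

Corrected query:
SELECT major || ': ' || name AS label FROM students

Result:
label           
----------------
Art: Liam       
Economics: Liam 
Economics: Iris 
Economics: Carol
Art: Eve        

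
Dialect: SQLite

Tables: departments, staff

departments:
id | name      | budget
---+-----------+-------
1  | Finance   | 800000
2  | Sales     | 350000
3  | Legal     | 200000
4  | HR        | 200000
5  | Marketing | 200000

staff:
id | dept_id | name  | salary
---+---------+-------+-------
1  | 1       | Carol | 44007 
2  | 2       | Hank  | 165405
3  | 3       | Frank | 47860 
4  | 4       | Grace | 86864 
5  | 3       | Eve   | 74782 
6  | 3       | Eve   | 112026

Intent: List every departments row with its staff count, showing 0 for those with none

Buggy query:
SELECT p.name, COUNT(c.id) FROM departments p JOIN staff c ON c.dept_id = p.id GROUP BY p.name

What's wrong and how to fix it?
Bug: An inner join excludes parents with zero children

Fix: Use LEFT JOIN so parents without children still appear (COUNT(c.id) gives 0)

Corrected query:
SELECT p.name, COUNT(c.id) FROM departments p LEFT JOIN staff c ON c.dept_id = p.id GROUP BY p.name

Result:
name      | COUNT(c.id)
----------+------------
Finance   | 1          
HR        | 1          
Legal     | 3          
Marketing | 0          
Sales     | 1          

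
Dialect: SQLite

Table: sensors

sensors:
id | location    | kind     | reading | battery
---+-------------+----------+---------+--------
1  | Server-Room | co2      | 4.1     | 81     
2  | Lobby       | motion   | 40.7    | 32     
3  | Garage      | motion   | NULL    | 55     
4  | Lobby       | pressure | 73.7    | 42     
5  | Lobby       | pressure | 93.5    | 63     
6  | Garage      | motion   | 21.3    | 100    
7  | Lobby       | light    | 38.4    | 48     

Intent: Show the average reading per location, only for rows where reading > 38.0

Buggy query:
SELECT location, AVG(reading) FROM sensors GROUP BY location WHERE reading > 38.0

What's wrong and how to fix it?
Bug: WHERE cannot follow GROUP BY

Fix: Move the WHERE clause before GROUP BY

Corrected query:
SELECT location, AVG(reading) FROM sensors WHERE reading > 38.0 GROUP BY location

Result:
location | AVG(reading)
---------+-------------
Lobby    | 61.575      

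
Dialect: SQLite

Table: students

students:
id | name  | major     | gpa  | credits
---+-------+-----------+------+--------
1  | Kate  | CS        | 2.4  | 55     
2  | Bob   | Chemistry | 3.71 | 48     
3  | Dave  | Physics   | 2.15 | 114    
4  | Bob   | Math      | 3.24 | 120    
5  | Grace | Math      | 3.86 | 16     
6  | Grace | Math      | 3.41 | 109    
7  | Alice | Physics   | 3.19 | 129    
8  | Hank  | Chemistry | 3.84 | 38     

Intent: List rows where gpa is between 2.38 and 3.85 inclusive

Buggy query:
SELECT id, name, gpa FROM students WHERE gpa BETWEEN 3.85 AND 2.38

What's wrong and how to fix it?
Bug: The bounds are reversed; BETWEEN a AND b requires a <= b to match anything

Fix: Swap the bounds so the smaller value comes first

Corrected query:
SELECT id, name, gpa FROM students WHERE gpa BETWEEN 2.38 AND 3.85

Result:
id | name  | gpa 
---+-------+-----
1  | Kate  | 2.4 
2  | Bob   | 3.71
4  | Bob   | 3.24
6  | Grace | 3.41
7  | Alice | 3.19
8  | Hank  | 3.84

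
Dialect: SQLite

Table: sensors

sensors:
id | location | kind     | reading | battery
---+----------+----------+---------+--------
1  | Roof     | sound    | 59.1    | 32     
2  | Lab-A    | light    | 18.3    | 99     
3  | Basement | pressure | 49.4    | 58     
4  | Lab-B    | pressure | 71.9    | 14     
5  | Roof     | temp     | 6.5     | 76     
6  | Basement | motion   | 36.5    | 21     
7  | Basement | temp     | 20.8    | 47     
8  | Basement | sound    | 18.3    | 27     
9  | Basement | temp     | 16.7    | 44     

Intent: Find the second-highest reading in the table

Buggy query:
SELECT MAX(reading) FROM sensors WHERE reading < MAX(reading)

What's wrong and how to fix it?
Bug: MAX(reading) on the right of the comparison is an aggregate-in-WHERE error

Fix: Put the inner MAX in a scalar subquery

Corrected query:
SELECT MAX(reading) FROM sensors WHERE reading < (SELECT MAX(reading) FROM sensors)

Result:
MAX(reading)
------------
59.1        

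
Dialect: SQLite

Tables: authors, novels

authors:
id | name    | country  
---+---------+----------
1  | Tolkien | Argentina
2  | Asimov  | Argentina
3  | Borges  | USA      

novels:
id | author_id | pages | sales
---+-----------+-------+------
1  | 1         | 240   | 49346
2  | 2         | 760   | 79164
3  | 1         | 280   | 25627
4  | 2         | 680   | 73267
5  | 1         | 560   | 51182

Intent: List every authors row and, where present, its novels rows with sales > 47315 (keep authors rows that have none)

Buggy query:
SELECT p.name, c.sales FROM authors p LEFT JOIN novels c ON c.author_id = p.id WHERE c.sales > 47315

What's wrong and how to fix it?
Bug: A WHERE condition on the right-hand table after LEFT JOIN drops unmatched parents

Fix: Put 'c.sales > 47315' in the JOIN's ON clause instead of WHERE

Corrected query:
SELECT p.name, c.sales FROM authors p LEFT JOIN novels c ON c.author_id = p.id AND c.sales > 47315

Result:
name    | sales
--------+------
Tolkien | 49346
Tolkien | 51182
Asimov  | 73267
Asimov  | 79164
Borges  | NULL 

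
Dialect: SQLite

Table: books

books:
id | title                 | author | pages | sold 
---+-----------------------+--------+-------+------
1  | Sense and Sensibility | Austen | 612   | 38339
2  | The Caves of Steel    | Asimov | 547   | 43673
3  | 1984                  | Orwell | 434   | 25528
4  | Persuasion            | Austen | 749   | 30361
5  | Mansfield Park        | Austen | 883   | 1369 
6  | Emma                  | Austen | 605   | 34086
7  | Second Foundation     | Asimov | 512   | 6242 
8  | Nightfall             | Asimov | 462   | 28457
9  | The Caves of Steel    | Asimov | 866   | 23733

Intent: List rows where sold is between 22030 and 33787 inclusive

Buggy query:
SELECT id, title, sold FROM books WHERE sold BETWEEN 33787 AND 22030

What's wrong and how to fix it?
Bug: BETWEEN expects the lower bound first; with 33787 AND 22030 the range is empty

Fix: Write BETWEEN 22030 AND 33787

Corrected query:
SELECT id, title, sold FROM books WHERE sold BETWEEN 22030 AND 33787

Result:
id | title              | sold 
---+--------------------+------
3  | 1984               | 25528
4  | Persuasion         | 30361
8  | Nightfall          | 28457
9  | The Caves of Steel | 23733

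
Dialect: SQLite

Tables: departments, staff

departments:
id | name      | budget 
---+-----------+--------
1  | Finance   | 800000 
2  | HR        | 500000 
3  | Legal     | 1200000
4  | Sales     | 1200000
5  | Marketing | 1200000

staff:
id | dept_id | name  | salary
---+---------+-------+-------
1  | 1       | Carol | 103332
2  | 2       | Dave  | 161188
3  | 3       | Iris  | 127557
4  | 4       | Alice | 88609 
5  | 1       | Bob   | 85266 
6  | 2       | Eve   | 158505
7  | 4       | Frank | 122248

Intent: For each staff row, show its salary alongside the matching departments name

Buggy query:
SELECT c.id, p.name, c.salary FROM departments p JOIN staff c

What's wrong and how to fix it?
Bug: Missing join condition: each staff row is matched to all departments rows instead of just its own

Fix: Add ON c.dept_id = p.id to the JOIN

Corrected query:
SELECT c.id, p.name, c.salary FROM departments p JOIN staff c ON c.dept_id = p.id

Result:
id | name    | salary
---+---------+-------
1  | Finance | 103332
2  | HR      | 161188
3  | Legal   | 127557
4  | Sales   | 88609 
5  | Finance | 85266 
6  | HR      | 158505
7  | Sales   | 122248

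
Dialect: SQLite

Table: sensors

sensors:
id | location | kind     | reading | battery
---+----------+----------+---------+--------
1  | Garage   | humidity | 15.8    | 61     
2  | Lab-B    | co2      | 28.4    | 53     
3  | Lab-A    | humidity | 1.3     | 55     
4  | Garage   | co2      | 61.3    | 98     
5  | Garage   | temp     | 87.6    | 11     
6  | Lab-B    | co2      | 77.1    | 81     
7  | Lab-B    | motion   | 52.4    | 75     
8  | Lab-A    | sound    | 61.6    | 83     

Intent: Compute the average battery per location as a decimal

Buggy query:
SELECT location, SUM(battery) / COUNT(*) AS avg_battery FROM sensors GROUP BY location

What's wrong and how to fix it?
Bug: Both operands are integers, so '/' performs integer division and truncates

Fix: Multiply by 1.0 (or CAST to REAL) to force floating-point division

Corrected query:
SELECT location, SUM(battery) * 1.0 / COUNT(*) AS avg_battery FROM sensors GROUP BY location

Result:
location | avg_battery
---------+------------
Garage   | 56.666667  
Lab-A    | 69         
Lab-B    | 69.666667  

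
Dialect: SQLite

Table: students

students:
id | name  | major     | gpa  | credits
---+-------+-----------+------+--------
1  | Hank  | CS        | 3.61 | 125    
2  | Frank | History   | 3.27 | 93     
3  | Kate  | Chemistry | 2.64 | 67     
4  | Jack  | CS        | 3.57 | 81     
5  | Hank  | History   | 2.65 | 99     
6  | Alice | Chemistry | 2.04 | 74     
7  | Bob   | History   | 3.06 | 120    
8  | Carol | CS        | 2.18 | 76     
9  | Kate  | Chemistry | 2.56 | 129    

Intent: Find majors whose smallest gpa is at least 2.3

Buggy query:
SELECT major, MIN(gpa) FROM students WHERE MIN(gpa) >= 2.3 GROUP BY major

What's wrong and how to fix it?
Bug: MIN() in WHERE is a misuse of aggregate

Fix: Use HAVING for the per-group MIN condition

Corrected query:
SELECT major, MIN(gpa) FROM students GROUP BY major HAVING MIN(gpa) >= 2.3

Result:
major   | MIN(gpa)
--------+---------
History | 2.65    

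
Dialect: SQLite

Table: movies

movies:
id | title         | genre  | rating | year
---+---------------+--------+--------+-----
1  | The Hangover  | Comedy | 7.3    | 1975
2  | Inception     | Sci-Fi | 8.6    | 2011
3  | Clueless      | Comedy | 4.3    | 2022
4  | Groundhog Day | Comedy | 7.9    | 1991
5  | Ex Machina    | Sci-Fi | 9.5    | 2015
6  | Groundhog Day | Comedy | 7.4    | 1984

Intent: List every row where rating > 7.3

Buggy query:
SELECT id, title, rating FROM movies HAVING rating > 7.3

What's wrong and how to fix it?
Bug: This is a non-aggregate query (no GROUP BY, no aggregates), so in SQLite the HAVING clause is invalid here; a row-level condition belongs in WHERE

Fix: Replace HAVING with WHERE since the condition applies to individual rows

Corrected query:
SELECT id, title, rating FROM movies WHERE rating > 7.3

Result:
id | title         | rating
---+---------------+-------
2  | Inception     | 8.6   
4  | Groundhog Day | 7.9   
5  | Ex Machina    | 9.5   
6  | Groundhog Day | 7.4   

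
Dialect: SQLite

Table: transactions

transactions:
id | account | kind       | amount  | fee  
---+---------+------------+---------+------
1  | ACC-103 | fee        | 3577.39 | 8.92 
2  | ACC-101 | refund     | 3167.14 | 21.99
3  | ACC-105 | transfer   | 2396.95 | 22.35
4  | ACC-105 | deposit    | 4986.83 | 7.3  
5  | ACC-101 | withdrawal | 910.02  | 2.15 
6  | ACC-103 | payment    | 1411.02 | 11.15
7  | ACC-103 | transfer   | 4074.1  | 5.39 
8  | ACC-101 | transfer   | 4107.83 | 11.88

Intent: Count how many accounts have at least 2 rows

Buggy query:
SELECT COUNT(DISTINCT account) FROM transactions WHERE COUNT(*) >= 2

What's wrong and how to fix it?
Bug: WHERE filters individual rows, not groups, so a group-level COUNT is invalid there

Fix: Group first with HAVING COUNT(*) >= 2, then COUNT the resulting groups

Corrected query:
SELECT COUNT(*) FROM (SELECT account FROM transactions GROUP BY account HAVING COUNT(*) >= 2)

Result:
COUNT(*)
--------
3       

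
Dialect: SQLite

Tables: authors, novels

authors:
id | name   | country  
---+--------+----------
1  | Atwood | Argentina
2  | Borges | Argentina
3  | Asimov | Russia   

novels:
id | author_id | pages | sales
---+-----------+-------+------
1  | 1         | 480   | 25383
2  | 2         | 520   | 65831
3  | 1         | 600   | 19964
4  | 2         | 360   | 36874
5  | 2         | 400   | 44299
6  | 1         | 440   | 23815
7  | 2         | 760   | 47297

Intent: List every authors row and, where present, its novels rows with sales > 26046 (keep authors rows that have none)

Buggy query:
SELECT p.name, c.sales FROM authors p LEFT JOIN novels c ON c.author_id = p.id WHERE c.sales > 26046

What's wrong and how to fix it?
Bug: A WHERE condition on the right-hand table after LEFT JOIN drops unmatched parents

Fix: Put 'c.sales > 26046' in the JOIN's ON clause instead of WHERE

Corrected query:
SELECT p.name, c.sales FROM authors p LEFT JOIN novels c ON c.author_id = p.id AND c.sales > 26046

Result:
name   | sales
-------+------
Atwood | NULL 
Borges | 36874
Borges | 44299
Borges | 47297
Borges | 65831
Asimov | NULL 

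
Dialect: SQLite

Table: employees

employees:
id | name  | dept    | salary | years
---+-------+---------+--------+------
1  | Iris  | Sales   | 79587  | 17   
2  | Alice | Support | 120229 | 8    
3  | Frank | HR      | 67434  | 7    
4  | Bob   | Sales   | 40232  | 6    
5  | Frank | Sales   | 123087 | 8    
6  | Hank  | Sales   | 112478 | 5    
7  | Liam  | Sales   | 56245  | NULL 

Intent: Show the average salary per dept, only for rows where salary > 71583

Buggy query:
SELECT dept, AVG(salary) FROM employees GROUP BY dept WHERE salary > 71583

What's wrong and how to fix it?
Bug: WHERE cannot follow GROUP BY

Fix: Move the WHERE clause before GROUP BY

Corrected query:
SELECT dept, AVG(salary) FROM employees WHERE salary > 71583 GROUP BY dept

Result:
dept    | AVG(salary)  
--------+--------------
Sales   | 105050.666667
Support | 120229       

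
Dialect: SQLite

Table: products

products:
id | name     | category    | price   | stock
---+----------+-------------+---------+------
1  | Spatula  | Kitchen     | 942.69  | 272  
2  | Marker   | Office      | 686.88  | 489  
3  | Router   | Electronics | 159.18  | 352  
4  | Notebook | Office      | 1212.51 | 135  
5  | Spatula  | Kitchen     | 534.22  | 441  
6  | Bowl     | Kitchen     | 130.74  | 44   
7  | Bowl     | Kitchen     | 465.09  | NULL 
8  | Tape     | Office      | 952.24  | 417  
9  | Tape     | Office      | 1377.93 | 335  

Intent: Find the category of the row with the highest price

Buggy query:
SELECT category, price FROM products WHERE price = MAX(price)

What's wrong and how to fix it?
Bug: WHERE is evaluated per row; an aggregate over the whole table isn't defined there

Fix: Use a subquery: WHERE price = (SELECT MAX(price) FROM products)

Corrected query:
SELECT category, price FROM products WHERE price = (SELECT MAX(price) FROM products)

Result:
category | price  
---------+--------
Office   | 1377.93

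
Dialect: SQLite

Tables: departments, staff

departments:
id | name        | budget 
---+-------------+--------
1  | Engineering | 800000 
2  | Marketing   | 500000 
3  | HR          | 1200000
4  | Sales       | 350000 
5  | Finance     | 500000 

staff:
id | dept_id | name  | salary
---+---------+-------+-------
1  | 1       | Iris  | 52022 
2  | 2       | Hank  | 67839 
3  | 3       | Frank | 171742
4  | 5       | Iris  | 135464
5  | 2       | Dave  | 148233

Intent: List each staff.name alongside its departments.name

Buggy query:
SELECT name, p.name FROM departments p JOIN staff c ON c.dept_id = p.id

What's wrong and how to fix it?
Bug: Both tables have a 'name' column; the unqualified reference is ambiguous

Fix: Qualify the column with its table alias (c.name)

Corrected query:
SELECT c.name, p.name FROM departments p JOIN staff c ON c.dept_id = p.id

Result:
name  | name       
------+------------
Iris  | Engineering
Hank  | Marketing  
Frank | HR         
Iris  | Finance    
Dave  | Marketing  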